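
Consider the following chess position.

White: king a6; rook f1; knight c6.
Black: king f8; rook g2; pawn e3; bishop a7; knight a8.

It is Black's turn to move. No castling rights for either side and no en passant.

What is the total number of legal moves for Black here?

4

Black to move; king on f8.
In check: yes, from the white rook on f1.
Legal moves: Kg8, Ke8, Kg7, Rf2.
Count: 4.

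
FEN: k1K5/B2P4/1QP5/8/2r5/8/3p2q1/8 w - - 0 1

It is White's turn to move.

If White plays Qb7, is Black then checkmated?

After Qb7: black king on a8; in check: yes, from the white queen on b7.
King squares — a7: attacked by Qb7; b7: attacked by Pc6; b8: attacked by Ba7.
Black has no legal moves → checkmate.

yes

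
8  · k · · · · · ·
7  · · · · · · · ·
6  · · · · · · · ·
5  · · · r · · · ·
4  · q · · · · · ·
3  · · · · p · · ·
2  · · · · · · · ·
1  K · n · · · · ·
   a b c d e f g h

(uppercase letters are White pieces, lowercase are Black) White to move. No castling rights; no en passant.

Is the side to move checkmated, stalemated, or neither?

stalemate

White to move; white king on a1.
In check: no.
King squares — b1: attacked by Qb4; a2: attacked by Nc1; b2: attacked by Qb4.
Legal moves for White: none.
Not in check and no legal moves → stalemate.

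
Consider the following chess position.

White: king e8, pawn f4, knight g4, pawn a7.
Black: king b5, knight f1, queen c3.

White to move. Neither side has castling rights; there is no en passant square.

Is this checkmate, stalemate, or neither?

White to move; white king on e8.
In check: no.
Legal moves for White: Kf8, Kd8, Kf7, Ke7, Kd7, Nh6, Nf6, Ne5, Ne3, Nh2, Nf2, a8=Q, a8=R, a8=B, a8=N, f5.
White has 16 legal moves and is not in check → neither.

neither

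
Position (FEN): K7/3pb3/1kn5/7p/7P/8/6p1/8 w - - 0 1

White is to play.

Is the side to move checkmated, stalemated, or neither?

White to move; white king on a8.
In check: no.
King squares — a7: attacked by Kb6; b7: attacked by Kb6; b8: attacked by Nc6.
Legal moves for White: none.
Not in check and no legal moves → stalemate.

stalemate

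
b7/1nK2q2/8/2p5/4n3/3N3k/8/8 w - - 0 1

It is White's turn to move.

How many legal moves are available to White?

White to move; king on c7.
In check: yes, from the black queen on f7.
Legal moves: Kc8, Kb8, Kc6, Kb6.
Count: 4.

4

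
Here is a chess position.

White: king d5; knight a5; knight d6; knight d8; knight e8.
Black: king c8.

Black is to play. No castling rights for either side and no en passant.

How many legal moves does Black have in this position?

Black to move; king on c8.
In check: yes, from the white knight on d6.
Legal moves: Kxd8, Kb8, Kd7.
Count: 3.

3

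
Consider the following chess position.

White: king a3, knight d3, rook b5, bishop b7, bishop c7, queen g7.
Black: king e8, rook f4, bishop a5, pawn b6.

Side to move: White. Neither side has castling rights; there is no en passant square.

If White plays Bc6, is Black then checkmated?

After Bc6: black king on e8; in check: yes, from the white bishop on c6.
King squares — d7: attacked by Bc6; e7: attacked by Qg7; f7: attacked by Qg7; d8: attacked by Bc7; f8: attacked by Qg7.
Black has no legal moves → checkmate.

yes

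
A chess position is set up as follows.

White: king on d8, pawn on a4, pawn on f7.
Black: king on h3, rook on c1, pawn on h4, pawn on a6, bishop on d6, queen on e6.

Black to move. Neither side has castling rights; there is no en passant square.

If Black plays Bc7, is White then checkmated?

After Bc7: white king on d8; in check: yes, from the black bishop on c7.
King squares — c7: attacked by Rc1; d7: attacked by Qe6; e7: attacked by Qe6; c8: attacked by Qe6; e8: attacked by Qe6.
White has no legal moves → checkmate.

yes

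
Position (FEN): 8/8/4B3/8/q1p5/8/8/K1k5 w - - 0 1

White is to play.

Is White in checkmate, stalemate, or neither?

checkmate

White to move; white king on a1.
In check: yes, from the black queen on a4.
King squares — b1: attacked by Kc1; a2: attacked by Qa4; b2: attacked by Kc1.
Legal moves for White: none.
In check with no legal moves → checkmate.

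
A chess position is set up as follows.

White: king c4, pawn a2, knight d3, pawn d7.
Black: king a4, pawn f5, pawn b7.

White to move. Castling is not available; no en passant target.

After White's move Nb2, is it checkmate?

After Nb2: black king on a4; in check: yes, from the white knight on b2.
Black has 2 legal replies: Ka5, Ka3.
In check but a legal move exists → not checkmate.

no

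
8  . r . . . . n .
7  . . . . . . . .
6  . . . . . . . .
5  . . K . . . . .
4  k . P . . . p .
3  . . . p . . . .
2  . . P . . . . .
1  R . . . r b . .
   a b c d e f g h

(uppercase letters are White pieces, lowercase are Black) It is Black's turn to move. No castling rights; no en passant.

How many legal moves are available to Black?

1

Black to move; king on a4.
In check: yes, from the white rook on a1.
Legal moves: Rxa1.
Count: 1.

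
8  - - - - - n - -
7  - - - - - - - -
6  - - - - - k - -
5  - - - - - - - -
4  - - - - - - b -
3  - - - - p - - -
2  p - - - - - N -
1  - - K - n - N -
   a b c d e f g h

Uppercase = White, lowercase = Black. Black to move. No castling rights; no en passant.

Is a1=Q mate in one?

After a1=Q: white king on c1; in check: yes, from the black queen on a1.
King squares — b1: attacked by Qa1; d1: attacked by Qa1; b2: attacked by Qa1; c2: attacked by Ne1; d2: attacked by Pe3.
White has no legal moves → checkmate.

yes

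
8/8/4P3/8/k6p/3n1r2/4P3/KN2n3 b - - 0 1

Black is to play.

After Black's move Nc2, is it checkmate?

no

After Nc2: white king on a1; in check: yes, from the black knight on c2.
White has 1 legal reply: Ka2.
In check but a legal move exists → not checkmate.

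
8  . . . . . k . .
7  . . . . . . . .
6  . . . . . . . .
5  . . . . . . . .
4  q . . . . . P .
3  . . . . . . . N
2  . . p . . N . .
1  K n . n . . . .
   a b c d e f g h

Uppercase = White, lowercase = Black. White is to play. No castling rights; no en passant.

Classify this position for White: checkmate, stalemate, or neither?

White to move; white king on a1.
In check: yes, from the black queen on a4.
King squares — b1: attacked by Pc2; a2: attacked by Qa4; b2: attacked by Nd1.
Legal moves for White: none.
In check with no legal moves → checkmate.

checkmate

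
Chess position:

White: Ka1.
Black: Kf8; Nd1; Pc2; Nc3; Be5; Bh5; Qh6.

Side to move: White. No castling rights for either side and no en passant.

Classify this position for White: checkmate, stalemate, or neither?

stalemate

White to move; white king on a1.
In check: no.
King squares — b1: attacked by Pc2; a2: attacked by Nc3; b2: attacked by Nd1.
Legal moves for White: none.
Not in check and no legal moves → stalemate.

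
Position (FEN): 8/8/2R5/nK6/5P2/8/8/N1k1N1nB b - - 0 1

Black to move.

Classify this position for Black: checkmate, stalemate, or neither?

neither

Black to move; black king on c1.
In check: yes, from the white rook on c6.
Legal moves for Black: Kd2, Kb2, Kd1, Kb1, Nxc6, Nc4.
Black is in check but has 6 legal moves → neither.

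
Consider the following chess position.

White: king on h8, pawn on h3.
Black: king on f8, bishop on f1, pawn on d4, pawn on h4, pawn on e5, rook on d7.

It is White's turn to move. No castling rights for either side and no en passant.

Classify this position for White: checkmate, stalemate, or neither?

White to move; white king on h8.
In check: no.
King squares — g7: attacked by Rd7; h7: attacked by Rd7; g8: attacked by Kf8.
Legal moves for White: none.
Not in check and no legal moves → stalemate.

stalemate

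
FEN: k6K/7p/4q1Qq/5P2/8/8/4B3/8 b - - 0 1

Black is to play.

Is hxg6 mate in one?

yes

After hxg6: white king on h8; in check: yes, from the black queen on h6.
King squares — g7: attacked by Qh6; h7: attacked by Qh6; g8: attacked by Qe6.
White has no legal moves → checkmate.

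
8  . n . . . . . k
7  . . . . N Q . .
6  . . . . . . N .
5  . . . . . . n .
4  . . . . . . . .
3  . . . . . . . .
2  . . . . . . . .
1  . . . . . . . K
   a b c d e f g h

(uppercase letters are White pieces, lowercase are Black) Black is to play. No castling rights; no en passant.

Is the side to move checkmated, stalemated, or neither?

Black to move; black king on h8.
In check: yes, from the white knight on g6.
King squares — g7: attacked by Qf7; h7: attacked by Qf7; g8: attacked by Ne7.
Legal moves for Black: none.
In check with no legal moves → checkmate.

checkmate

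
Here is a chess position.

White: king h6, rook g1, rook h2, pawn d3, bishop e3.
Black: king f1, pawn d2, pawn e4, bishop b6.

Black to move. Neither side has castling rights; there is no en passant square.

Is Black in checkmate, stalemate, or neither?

Black to move; black king on f1.
In check: yes, from the white rook on g1.
King squares — e1: attacked by Rg1; g1: attacked by Be3; e2: attacked by Rh2; f2: attacked by Rh2; g2: attacked by Rg1.
Legal moves for Black: none.
In check with no legal moves → checkmate.

checkmate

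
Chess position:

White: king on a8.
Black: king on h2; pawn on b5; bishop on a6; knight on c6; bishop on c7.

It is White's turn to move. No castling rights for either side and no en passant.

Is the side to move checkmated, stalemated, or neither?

White to move; white king on a8.
In check: no.
King squares — a7: attacked by Nc6; b7: attacked by Ba6; b8: attacked by Nc6.
Legal moves for White: none.
Not in check and no legal moves → stalemate.

stalemate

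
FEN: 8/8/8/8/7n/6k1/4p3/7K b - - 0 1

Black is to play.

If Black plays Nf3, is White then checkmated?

After Nf3: white king on h1; in check: no.
White is not in check, so this cannot be checkmate.

no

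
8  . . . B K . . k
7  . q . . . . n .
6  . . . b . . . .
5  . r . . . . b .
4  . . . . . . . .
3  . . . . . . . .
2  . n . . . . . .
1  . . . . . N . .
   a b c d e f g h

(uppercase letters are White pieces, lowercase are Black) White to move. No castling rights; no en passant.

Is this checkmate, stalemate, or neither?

White to move; white king on e8.
In check: yes, from the black knight on g7.
King squares — d7: attacked by Qb7; e7: attacked by Bg5; f7: attacked by Qb7; d8: own bishop; f8: attacked by Bd6.
Legal moves for White: none.
In check with no legal moves → checkmate.

checkmate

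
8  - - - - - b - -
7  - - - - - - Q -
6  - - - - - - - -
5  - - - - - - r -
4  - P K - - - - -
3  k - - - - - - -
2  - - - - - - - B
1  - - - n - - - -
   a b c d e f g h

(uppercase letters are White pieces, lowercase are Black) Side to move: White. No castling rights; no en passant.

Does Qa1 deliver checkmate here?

yes

After Qa1: black king on a3; in check: yes, from the white queen on a1.
King squares — a2: attacked by Qa1; b2: attacked by Qa1; b3: attacked by Kc4; a4: attacked by Qa1; b4: attacked by Kc4.
Black has no legal moves → checkmate.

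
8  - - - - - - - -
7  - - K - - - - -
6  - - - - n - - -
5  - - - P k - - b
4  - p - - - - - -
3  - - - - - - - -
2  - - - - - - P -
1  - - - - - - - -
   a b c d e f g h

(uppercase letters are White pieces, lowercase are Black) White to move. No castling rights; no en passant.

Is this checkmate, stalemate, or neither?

White to move; white king on c7.
In check: yes, from the black knight on e6.
King squares — b6: available; c6: available; d6: attacked by Ke5; b7: available; d7: available; b8: available; c8: available; d8: attacked by Ne6.
Legal moves for White: Kc8, Kb8, Kd7, Kb7, Kc6, Kb6, dxe6.
White is in check but has 7 legal moves → neither.

neither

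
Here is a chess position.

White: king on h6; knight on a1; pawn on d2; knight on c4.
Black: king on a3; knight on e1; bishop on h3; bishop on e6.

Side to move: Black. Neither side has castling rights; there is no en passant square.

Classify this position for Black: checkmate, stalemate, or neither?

Black to move; black king on a3.
In check: yes, from the white knight on c4.
Legal moves for Black: Kb4, Ka4, Ka2, Bxc4.
Black is in check but has 4 legal moves → neither.

neither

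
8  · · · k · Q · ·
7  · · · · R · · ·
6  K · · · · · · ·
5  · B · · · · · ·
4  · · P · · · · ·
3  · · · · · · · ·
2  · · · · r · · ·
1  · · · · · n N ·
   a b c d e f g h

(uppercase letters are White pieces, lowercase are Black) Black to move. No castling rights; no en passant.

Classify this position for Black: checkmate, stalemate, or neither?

checkmate

Black to move; black king on d8.
In check: yes, from the white queen on f8.
King squares — c7: attacked by Re7; d7: attacked by Bb5; e7: attacked by Qf8; c8: attacked by Qf8; e8: attacked by Bb5.
Legal moves for Black: none.
In check with no legal moves → checkmate.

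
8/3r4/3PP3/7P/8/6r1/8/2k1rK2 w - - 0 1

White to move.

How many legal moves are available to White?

2

White to move; king on f1.
In check: yes, from the black rook on e1.
Legal moves: Kf2, Kxe1.
Count: 2.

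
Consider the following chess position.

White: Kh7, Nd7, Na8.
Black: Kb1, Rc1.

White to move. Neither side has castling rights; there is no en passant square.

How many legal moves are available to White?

White to move; king on h7.
In check: no.
Legal moves: Nc7, Nab6, Kh8, Kg8, Kg7, Kh6, Kg6, Nf8, Nb8, Nf6, Ndb6, Ne5, Nc5.
Count: 13.

13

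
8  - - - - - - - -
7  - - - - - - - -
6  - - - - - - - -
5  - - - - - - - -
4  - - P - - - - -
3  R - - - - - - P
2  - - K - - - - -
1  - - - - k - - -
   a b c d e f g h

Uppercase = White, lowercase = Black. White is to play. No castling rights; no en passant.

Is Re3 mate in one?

no

After Re3: black king on e1; in check: yes, from the white rook on e3.
Black has 2 legal replies: Kf2, Kf1.
In check but a legal move exists → not checkmate.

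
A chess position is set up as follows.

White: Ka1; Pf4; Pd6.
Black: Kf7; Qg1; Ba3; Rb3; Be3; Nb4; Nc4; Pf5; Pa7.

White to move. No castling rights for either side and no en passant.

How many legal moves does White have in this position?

White to move; king on a1.
In check: yes, from the black queen on g1.
Legal moves: none.
Count: 0.

0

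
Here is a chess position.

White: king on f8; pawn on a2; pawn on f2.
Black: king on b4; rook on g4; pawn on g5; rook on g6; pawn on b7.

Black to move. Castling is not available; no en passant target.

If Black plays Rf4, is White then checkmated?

After Rf4: white king on f8; in check: yes, from the black rook on f4.
White has 2 legal replies: Ke8, Ke7.
In check but a legal move exists → not checkmate.

no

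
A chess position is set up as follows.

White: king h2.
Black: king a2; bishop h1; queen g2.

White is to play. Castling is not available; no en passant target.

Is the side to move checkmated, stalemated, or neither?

checkmate

White to move; white king on h2.
In check: yes, from the black queen on g2.
King squares — g1: attacked by Qg2; h1: attacked by Qg2; g2: attacked by Bh1; g3: attacked by Qg2; h3: attacked by Qg2.
Legal moves for White: none.
In check with no legal moves → checkmate.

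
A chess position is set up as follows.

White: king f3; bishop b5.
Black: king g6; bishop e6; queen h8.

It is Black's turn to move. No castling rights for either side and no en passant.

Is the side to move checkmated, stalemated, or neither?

Black to move; black king on g6.
In check: no.
Legal moves for Black include: Qg8, Qf8+, Qe8, Qd8, Qc8, Qb8, Qa8+, Qh7, Qg7, Qh6, Qf6+, Qh5+, Qe5, Qh4, Qd4, Qh3+, Qc3+, Qh2, ... (list truncated; more exist).
Black has legal moves and is not in check → neither.

neither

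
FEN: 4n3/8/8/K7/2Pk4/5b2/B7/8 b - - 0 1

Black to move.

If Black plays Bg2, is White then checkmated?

no

After Bg2: white king on a5; in check: no.
White is not in check, so this cannot be checkmate.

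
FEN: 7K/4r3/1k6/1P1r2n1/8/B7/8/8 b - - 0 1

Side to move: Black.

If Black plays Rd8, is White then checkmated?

yes

After Rd8: white king on h8; in check: yes, from the black rook on d8.
King squares — g7: attacked by Re7; h7: attacked by Ng5; g8: attacked by Rd8.
White has no legal moves → checkmate.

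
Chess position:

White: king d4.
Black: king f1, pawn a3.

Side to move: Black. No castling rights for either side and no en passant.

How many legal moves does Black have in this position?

Black to move; king on f1.
In check: no.
Legal moves: Kg2, Kf2, Ke2, Kg1, Ke1, a2.
Count: 6.

6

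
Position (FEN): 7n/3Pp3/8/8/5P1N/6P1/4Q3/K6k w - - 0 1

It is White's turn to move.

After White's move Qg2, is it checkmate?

After Qg2: black king on h1; in check: yes, from the white queen on g2.
King squares — g1: attacked by Qg2; g2: attacked by Nh4; h2: attacked by Qg2.
Black has no legal moves → checkmate.

yes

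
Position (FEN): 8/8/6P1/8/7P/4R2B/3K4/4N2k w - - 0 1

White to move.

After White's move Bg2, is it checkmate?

After Bg2: black king on h1; in check: yes, from the white bishop on g2.
Black has 2 legal replies: Kh2, Kg1.
In check but a legal move exists → not checkmate.

no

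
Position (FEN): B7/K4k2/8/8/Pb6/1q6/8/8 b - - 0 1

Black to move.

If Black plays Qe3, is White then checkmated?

no

After Qe3: white king on a7; in check: yes, from the black queen on e3.
White has 3 legal replies: Kb8, Kb7, Ka6.
In check but a legal move exists → not checkmate.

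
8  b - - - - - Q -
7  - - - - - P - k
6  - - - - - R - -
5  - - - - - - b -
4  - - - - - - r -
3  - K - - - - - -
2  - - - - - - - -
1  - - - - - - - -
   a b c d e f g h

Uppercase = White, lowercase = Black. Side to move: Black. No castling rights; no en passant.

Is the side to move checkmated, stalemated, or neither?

Black to move; black king on h7.
In check: yes, from the white queen on g8.
King squares — g6: attacked by Rf6; h6: attacked by Rf6; g7: attacked by Qg8; g8: attacked by Pf7; h8: attacked by Qg8.
Legal moves for Black: none.
In check with no legal moves → checkmate.

checkmate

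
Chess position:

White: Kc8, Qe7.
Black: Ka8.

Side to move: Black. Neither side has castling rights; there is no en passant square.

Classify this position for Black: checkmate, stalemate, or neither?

Black to move; black king on a8.
In check: no.
King squares — a7: attacked by Qe7; b7: attacked by Qe7; b8: attacked by Kc8.
Legal moves for Black: none.
Not in check and no legal moves → stalemate.

stalemate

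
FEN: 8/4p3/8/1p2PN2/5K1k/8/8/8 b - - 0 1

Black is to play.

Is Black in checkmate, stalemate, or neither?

Black to move; black king on h4.
In check: yes, from the white knight on f5.
Legal moves for Black: Kh5, Kh3.
Black is in check but has 2 legal moves → neither.

neither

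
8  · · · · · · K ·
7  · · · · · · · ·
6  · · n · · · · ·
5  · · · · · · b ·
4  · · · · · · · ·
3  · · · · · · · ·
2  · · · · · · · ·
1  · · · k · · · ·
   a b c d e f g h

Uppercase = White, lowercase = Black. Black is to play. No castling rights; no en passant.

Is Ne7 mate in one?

After Ne7: white king on g8; in check: yes, from the black knight on e7.
White has 5 legal replies: Kh8, Kf8, Kh7, Kg7, Kf7.
In check but a legal move exists → not checkmate.

no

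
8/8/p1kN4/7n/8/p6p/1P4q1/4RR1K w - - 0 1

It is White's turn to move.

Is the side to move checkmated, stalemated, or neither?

White to move; white king on h1.
In check: yes, from the black queen on g2.
King squares — g1: attacked by Qg2; g2: attacked by Ph3; h2: attacked by Qg2.
Legal moves for White: none.
In check with no legal moves → checkmate.

checkmate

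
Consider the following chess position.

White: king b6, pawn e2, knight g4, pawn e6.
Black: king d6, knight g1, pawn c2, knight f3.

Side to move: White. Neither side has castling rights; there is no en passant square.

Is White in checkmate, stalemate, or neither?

neither

White to move; white king on b6.
In check: no.
Legal moves for White: Kb7, Ka7, Ka6, Kb5, Ka5, Nh6, Nf6, Ne5, Ne3, Nh2, Nf2, exf3, e7, e3, e4.
White has 15 legal moves and is not in check → neither.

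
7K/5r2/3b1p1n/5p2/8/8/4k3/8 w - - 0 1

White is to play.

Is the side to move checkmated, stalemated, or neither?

White to move; white king on h8.
In check: no.
King squares — g7: attacked by Rf7; h7: attacked by Rf7; g8: attacked by Nh6.
Legal moves for White: none.
Not in check and no legal moves → stalemate.

stalemate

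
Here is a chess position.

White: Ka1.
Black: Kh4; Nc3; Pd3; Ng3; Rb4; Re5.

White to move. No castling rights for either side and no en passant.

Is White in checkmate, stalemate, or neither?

White to move; white king on a1.
In check: no.
King squares — b1: attacked by Nc3; a2: attacked by Nc3; b2: attacked by Rb4.
Legal moves for White: none.
Not in check and no legal moves → stalemate.

stalemate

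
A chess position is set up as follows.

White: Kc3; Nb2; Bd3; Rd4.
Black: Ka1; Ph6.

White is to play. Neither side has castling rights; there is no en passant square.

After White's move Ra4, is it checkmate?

After Ra4: black king on a1; in check: yes, from the white rook on a4.
King squares — b1: attacked by Bd3; a2: attacked by Ra4; b2: attacked by Kc3.
Black has no legal moves → checkmate.

yes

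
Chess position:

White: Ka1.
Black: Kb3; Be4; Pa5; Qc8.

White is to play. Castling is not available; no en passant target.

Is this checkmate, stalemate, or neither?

White to move; white king on a1.
In check: no.
King squares — b1: attacked by Be4; a2: attacked by Kb3; b2: attacked by Kb3.
Legal moves for White: none.
Not in check and no legal moves → stalemate.

stalemate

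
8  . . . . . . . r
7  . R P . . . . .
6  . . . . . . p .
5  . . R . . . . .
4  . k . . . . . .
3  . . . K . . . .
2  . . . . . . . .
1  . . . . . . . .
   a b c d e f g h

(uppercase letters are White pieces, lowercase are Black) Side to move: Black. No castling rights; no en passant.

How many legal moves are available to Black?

3

Black to move; king on b4.
In check: yes, from the white rook on b7.
Legal moves: Kxc5, Ka4, Ka3.
Count: 3.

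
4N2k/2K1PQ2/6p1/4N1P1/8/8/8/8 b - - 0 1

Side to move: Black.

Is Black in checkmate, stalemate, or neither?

Black to move; black king on h8.
In check: no.
King squares — g7: attacked by Qf7; h7: attacked by Qf7; g8: attacked by Qf7.
Legal moves for Black: none.
Not in check and no legal moves → stalemate.

stalemate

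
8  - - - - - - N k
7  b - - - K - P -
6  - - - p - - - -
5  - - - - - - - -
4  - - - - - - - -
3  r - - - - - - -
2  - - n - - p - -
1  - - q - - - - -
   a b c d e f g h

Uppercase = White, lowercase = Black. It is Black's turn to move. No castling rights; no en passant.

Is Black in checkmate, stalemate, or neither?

Black to move; black king on h8.
In check: yes, from the white pawn on g7.
Legal moves for Black: Kxg8, Kh7, Kxg7.
Black is in check but has 3 legal moves → neither.

neither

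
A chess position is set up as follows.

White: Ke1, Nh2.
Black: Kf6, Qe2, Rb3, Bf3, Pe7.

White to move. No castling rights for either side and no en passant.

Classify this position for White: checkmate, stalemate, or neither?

White to move; white king on e1.
In check: yes, from the black queen on e2.
King squares — d1: attacked by Qe2; f1: attacked by Qe2; d2: attacked by Qe2; e2: attacked by Bf3; f2: attacked by Qe2.
Legal moves for White: none.
In check with no legal moves → checkmate.

checkmate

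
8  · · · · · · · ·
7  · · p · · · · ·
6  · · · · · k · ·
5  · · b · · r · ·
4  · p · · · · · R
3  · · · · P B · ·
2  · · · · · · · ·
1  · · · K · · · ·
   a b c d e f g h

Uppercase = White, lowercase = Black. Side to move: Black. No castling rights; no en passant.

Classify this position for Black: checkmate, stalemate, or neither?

neither

Black to move; black king on f6.
In check: no.
Legal moves for Black include: Kg7, Kf7, Ke7, Kg6, Ke6, Kg5, Ke5, Rh5, Rg5, Re5, Rd5+, Rf4, Rxf3, Bf8, Be7, Ba7, Bd6, Bb6, ... (list truncated; more exist).
Black has legal moves and is not in check → neither.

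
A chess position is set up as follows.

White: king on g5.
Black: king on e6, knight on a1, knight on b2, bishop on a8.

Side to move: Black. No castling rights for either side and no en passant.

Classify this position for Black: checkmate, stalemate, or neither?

neither

Black to move; black king on e6.
In check: no.
Legal moves for Black include: Bb7, Bc6, Bd5, Be4, Bf3, Bg2, Bh1, Kf7, Ke7, Kd7, Kd6, Ke5, Kd5, Nc4, Na4, Nd3, Nd1, Nb3, ... (list truncated; more exist).
Black has legal moves and is not in check → neither.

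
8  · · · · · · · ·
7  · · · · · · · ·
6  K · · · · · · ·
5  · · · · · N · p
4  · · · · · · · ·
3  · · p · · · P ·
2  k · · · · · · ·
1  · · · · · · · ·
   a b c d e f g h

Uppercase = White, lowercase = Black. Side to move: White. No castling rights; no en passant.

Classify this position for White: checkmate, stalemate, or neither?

White to move; white king on a6.
In check: no.
Legal moves for White: Kb7, Ka7, Kb6, Kb5, Ka5, Ng7, Ne7, Nh6, Nd6, Nh4, Nd4, Ne3, g4.
White has 13 legal moves and is not in check → neither.

neither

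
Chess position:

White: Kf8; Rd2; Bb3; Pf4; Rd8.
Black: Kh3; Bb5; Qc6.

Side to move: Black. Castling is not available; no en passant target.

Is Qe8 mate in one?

After Qe8: white king on f8; in check: yes, from the black queen on e8.
White has 2 legal replies: Kg7, Rxe8.
In check but a legal move exists → not checkmate.

no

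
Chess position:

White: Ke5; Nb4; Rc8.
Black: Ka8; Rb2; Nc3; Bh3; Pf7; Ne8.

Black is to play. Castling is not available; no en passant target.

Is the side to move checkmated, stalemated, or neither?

neither

Black to move; black king on a8.
In check: yes, from the white rook on c8.
Legal moves for Black: Kb7, Ka7, Bxc8.
Black is in check but has 3 legal moves → neither.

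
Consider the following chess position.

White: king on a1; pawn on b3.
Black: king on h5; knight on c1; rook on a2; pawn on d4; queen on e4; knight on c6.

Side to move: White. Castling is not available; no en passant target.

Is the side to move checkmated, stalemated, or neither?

checkmate

White to move; white king on a1.
In check: yes, from the black rook on a2.
King squares — b1: attacked by Qe4; a2: attacked by Nc1; b2: attacked by Ra2.
Legal moves for White: none.
In check with no legal moves → checkmate.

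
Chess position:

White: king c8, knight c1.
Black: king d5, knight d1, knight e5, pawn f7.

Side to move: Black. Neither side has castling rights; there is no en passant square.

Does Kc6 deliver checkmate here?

After Kc6: white king on c8; in check: no.
White is not in check, so this cannot be checkmate.

no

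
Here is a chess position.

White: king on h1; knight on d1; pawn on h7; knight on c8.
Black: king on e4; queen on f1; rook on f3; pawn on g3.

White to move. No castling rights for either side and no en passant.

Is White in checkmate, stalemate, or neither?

checkmate

White to move; white king on h1.
In check: yes, from the black queen on f1.
King squares — g1: attacked by Qf1; g2: attacked by Qf1; h2: attacked by Pg3.
Legal moves for White: none.
In check with no legal moves → checkmate.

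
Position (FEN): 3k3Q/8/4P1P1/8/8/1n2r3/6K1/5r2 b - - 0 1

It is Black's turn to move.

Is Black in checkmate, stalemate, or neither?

neither

Black to move; black king on d8.
In check: yes, from the white queen on h8.
King squares — c7: available; d7: attacked by Pe6; e7: available; c8: attacked by Qh8; e8: attacked by Qh8.
Legal moves for Black: Ke7, Kc7, Rf8.
Black is in check but has 3 legal moves → neither.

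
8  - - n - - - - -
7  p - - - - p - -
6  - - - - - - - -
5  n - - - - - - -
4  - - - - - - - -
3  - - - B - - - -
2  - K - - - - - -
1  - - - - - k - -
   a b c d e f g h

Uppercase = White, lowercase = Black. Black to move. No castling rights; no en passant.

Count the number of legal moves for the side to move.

4

Black to move; king on f1.
In check: yes, from the white bishop on d3.
Legal moves: Kg2, Kf2, Kg1, Ke1.
Count: 4.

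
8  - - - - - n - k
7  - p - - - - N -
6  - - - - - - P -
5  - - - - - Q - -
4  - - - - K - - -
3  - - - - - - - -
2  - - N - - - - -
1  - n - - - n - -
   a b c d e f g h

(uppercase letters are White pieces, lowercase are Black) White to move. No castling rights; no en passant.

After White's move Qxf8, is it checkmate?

After Qxf8: black king on h8; in check: yes, from the white queen on f8.
King squares — g7: attacked by Qf8; h7: attacked by Pg6; g8: attacked by Qf8.
Black has no legal moves → checkmate.

yes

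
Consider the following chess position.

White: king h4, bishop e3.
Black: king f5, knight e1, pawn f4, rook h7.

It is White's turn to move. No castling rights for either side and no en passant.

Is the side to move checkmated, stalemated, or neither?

White to move; white king on h4.
In check: yes, from the black rook on h7.
King squares — g3: attacked by Pf4; h3: attacked by Rh7; g4: attacked by Kf5; g5: attacked by Kf5; h5: attacked by Rh7.
Legal moves for White: none.
In check with no legal moves → checkmate.

checkmate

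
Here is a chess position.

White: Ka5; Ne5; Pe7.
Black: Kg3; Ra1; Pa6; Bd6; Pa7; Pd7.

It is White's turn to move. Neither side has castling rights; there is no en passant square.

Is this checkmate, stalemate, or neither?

White to move; white king on a5.
In check: yes, from the black rook on a1.
King squares — a4: attacked by Ra1; b4: attacked by Bd6; b5: attacked by Pa6; a6: attacked by Ra1; b6: attacked by Pa7.
Legal moves for White: none.
In check with no legal moves → checkmate.

checkmate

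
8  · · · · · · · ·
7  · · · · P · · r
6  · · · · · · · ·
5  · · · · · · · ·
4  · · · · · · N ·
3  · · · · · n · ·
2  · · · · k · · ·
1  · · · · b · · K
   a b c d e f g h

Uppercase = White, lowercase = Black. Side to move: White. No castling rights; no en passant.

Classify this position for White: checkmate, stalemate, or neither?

neither

White to move; white king on h1.
In check: yes, from the black rook on h7.
Legal moves for White: Kg2, Nh6, Nh2.
White is in check but has 3 legal moves → neither.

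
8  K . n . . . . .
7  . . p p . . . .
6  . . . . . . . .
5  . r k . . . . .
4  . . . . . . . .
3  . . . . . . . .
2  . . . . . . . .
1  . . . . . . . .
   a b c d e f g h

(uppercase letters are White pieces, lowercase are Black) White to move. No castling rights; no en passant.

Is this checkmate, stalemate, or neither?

White to move; white king on a8.
In check: no.
King squares — a7: attacked by Nc8; b7: attacked by Rb5; b8: attacked by Rb5.
Legal moves for White: none.
Not in check and no legal moves → stalemate.

stalemate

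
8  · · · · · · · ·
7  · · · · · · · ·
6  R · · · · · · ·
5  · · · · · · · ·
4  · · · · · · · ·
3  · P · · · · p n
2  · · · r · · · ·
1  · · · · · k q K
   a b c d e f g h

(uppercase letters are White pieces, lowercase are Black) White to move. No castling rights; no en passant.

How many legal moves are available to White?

0

White to move; king on h1.
In check: yes, from the black queen on g1.
Legal moves: none.
Count: 0.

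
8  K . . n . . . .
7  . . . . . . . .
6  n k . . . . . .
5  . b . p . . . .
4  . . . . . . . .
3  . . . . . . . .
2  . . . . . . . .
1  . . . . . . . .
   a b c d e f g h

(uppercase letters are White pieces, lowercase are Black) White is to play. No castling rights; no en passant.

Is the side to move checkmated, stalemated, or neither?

stalemate

White to move; white king on a8.
In check: no.
King squares — a7: attacked by Kb6; b7: attacked by Kb6; b8: attacked by Na6.
Legal moves for White: none.
Not in check and no legal moves → stalemate.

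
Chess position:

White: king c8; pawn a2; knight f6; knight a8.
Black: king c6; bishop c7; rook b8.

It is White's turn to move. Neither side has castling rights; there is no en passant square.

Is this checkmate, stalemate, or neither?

White to move; white king on c8.
In check: yes, from the black rook on b8.
King squares — b7: attacked by Kc6; c7: attacked by Kc6; d7: attacked by Kc6; b8: attacked by Bc7; d8: attacked by Bc7.
Legal moves for White: none.
In check with no legal moves → checkmate.

checkmate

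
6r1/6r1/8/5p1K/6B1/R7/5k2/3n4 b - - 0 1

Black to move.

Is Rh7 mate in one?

After Rh7: white king on h5; in check: yes, from the black rook on h7.
King squares — g4: own bishop; h4: attacked by Rh7; g5: attacked by Rg8; g6: attacked by Rg8; h6: attacked by Rh7.
White has no legal moves → checkmate.

yes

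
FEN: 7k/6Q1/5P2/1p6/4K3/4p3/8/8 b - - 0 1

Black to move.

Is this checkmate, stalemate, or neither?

checkmate

Black to move; black king on h8.
In check: yes, from the white queen on g7.
King squares — g7: attacked by Pf6; h7: attacked by Qg7; g8: attacked by Qg7.
Legal moves for Black: none.
In check with no legal moves → checkmate.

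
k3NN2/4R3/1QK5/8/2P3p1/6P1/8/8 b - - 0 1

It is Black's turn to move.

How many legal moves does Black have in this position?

0

Black to move; king on a8.
In check: no.
Legal moves: none.
Count: 0.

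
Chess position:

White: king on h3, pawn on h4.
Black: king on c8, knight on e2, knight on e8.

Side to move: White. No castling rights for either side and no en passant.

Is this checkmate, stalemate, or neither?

White to move; white king on h3.
In check: no.
Legal moves for White: Kg4, Kh2, Kg2, h5.
White has 4 legal moves and is not in check → neither.

neither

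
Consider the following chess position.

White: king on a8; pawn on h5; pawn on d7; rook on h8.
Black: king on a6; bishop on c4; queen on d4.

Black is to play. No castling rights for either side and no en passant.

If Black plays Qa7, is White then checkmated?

After Qa7: white king on a8; in check: yes, from the black queen on a7.
King squares — a7: attacked by Ka6; b7: attacked by Ka6; b8: attacked by Qa7.
White has no legal moves → checkmate.

yes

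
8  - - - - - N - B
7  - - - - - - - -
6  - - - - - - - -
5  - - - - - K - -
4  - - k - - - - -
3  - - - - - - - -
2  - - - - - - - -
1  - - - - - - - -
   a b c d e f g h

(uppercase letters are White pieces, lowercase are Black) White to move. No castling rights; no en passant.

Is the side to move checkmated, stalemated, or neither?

White to move; white king on f5.
In check: no.
Legal moves for White include: Bg7, Bf6, Be5, Bd4, Bc3, Bb2, Ba1, Nh7, Nd7, Ng6, Ne6, Kg6, Kf6, Ke6, Kg5, Ke5, Kg4, Kf4, ... (list truncated; more exist).
White has legal moves and is not in check → neither.

neither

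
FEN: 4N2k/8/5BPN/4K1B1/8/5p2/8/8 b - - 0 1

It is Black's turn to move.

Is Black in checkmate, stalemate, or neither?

checkmate

Black to move; black king on h8.
In check: yes, from the white bishop on f6.
King squares — g7: attacked by Bf6; h7: attacked by Pg6; g8: attacked by Nh6.
Legal moves for Black: none.
In check with no legal moves → checkmate.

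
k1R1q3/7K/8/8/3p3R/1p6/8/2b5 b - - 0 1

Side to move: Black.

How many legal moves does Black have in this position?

3

Black to move; king on a8.
In check: yes, from the white rook on c8.
Legal moves: Kb7, Ka7, Qxc8.
Count: 3.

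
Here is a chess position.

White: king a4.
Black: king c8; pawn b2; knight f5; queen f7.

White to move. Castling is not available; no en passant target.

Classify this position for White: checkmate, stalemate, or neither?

White to move; white king on a4.
In check: no.
Legal moves for White: Kb5, Ka5, Kb4, Ka3.
White has 4 legal moves and is not in check → neither.

neither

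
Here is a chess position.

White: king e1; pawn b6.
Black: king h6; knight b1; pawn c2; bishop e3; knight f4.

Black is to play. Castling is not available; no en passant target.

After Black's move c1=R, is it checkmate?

After c1=R: white king on e1; in check: yes, from the black rook on c1.
King squares — d1: attacked by Rc1; f1: attacked by Rc1; d2: attacked by Nb1; e2: attacked by Nf4; f2: attacked by Be3.
White has no legal moves → checkmate.

yes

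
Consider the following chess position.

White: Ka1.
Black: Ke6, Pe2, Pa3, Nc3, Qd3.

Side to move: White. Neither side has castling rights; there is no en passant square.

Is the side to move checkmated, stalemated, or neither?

stalemate

White to move; white king on a1.
In check: no.
King squares — b1: attacked by Nc3; a2: attacked by Nc3; b2: attacked by Pa3.
Legal moves for White: none.
Not in check and no legal moves → stalemate.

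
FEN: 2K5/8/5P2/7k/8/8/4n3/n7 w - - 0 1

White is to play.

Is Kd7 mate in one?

no

After Kd7: black king on h5; in check: no.
Black is not in check, so this cannot be checkmate.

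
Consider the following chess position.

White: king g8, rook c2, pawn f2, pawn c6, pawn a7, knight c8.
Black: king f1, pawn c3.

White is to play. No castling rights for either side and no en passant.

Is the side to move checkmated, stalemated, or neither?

White to move; white king on g8.
In check: no.
Legal moves for White include: Kh8, Kf8, Kh7, Kg7, Kf7, Ne7, Nd6, Nb6, Rxc3, Re2, Rd2, Rb2, Ra2, Rc1+, a8=Q, a8=R, a8=B, a8=N, ... (list truncated; more exist).
White has legal moves and is not in check → neither.

neither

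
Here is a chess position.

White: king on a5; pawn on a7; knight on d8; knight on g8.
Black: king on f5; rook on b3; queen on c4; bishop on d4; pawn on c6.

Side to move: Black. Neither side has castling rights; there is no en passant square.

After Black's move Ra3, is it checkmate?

After Ra3: white king on a5; in check: yes, from the black rook on a3.
King squares — a4: attacked by Ra3; b4: attacked by Qc4; b5: attacked by Qc4; a6: attacked by Ra3; b6: attacked by Bd4.
White has no legal moves → checkmate.

yes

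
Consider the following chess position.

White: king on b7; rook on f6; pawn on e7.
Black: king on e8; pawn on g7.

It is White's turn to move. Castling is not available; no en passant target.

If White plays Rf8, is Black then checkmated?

no

After Rf8: black king on e8; in check: yes, from the white rook on f8.
Black has 2 legal replies: Kxe7, Kd7.
In check but a legal move exists → not checkmate.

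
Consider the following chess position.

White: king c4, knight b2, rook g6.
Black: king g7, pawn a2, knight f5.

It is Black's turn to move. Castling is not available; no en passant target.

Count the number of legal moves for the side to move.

Black to move; king on g7.
In check: yes, from the white rook on g6.
Legal moves: Kh8, Kf8, Kh7, Kf7, Kxg6.
Count: 5.

5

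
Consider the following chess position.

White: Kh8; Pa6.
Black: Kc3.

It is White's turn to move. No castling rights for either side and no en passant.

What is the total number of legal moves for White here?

4

White to move; king on h8.
In check: no.
Legal moves: Kg8, Kh7, Kg7, a7.
Count: 4.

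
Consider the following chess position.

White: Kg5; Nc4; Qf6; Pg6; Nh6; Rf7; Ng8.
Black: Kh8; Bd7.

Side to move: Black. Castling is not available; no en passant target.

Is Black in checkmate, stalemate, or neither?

checkmate

Black to move; black king on h8.
In check: yes, from the white queen on f6.
King squares — g7: attacked by Qf6; h7: attacked by Pg6; g8: attacked by Nh6.
Legal moves for Black: none.
In check with no legal moves → checkmate.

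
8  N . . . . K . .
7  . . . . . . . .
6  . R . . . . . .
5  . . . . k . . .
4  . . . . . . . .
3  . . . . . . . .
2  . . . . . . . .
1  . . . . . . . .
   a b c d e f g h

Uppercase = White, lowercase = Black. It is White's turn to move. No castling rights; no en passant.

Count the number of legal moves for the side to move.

20

White to move; king on f8.
In check: no.
Legal moves: Kg8, Ke8, Kg7, Kf7, Ke7, Nc7, Rb8, Rb7, Rh6, Rg6, Rf6, Re6+, Rd6, Rc6, Ra6, Rb5+, Rb4, Rb3, Rb2, Rb1.
Count: 20.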